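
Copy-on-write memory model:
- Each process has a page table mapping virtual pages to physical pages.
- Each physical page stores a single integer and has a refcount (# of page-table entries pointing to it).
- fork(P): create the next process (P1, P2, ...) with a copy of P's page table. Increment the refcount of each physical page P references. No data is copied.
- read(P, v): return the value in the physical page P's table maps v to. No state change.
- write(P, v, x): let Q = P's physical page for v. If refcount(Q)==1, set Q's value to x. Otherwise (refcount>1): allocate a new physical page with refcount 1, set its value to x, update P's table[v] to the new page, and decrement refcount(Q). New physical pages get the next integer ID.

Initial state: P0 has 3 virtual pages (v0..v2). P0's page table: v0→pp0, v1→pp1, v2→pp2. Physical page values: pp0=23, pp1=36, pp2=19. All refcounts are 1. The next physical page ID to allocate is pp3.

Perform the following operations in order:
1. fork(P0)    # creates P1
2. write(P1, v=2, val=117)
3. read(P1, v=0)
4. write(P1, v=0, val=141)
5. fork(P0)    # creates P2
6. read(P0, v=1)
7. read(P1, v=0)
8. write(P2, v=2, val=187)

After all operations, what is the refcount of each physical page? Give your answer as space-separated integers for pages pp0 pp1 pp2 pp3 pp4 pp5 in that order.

Answer: 2 3 1 1 1 1

Derivation:
Op 1: fork(P0) -> P1. 3 ppages; refcounts: pp0:2 pp1:2 pp2:2
Op 2: write(P1, v2, 117). refcount(pp2)=2>1 -> COPY to pp3. 4 ppages; refcounts: pp0:2 pp1:2 pp2:1 pp3:1
Op 3: read(P1, v0) -> 23. No state change.
Op 4: write(P1, v0, 141). refcount(pp0)=2>1 -> COPY to pp4. 5 ppages; refcounts: pp0:1 pp1:2 pp2:1 pp3:1 pp4:1
Op 5: fork(P0) -> P2. 5 ppages; refcounts: pp0:2 pp1:3 pp2:2 pp3:1 pp4:1
Op 6: read(P0, v1) -> 36. No state change.
Op 7: read(P1, v0) -> 141. No state change.
Op 8: write(P2, v2, 187). refcount(pp2)=2>1 -> COPY to pp5. 6 ppages; refcounts: pp0:2 pp1:3 pp2:1 pp3:1 pp4:1 pp5:1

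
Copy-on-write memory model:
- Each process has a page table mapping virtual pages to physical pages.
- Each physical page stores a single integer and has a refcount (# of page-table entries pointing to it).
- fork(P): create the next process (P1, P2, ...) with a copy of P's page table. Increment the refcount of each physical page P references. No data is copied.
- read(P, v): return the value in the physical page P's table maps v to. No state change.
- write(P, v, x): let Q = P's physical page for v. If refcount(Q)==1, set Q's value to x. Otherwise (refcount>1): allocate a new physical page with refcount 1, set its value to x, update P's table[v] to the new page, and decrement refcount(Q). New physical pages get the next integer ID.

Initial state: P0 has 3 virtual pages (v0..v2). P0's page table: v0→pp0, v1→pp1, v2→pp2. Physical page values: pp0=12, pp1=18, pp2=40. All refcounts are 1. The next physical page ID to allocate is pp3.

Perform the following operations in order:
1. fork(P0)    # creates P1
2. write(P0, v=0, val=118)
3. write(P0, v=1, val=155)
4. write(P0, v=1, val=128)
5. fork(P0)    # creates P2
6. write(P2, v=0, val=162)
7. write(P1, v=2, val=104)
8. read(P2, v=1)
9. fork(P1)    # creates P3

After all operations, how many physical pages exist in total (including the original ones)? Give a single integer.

Answer: 7

Derivation:
Op 1: fork(P0) -> P1. 3 ppages; refcounts: pp0:2 pp1:2 pp2:2
Op 2: write(P0, v0, 118). refcount(pp0)=2>1 -> COPY to pp3. 4 ppages; refcounts: pp0:1 pp1:2 pp2:2 pp3:1
Op 3: write(P0, v1, 155). refcount(pp1)=2>1 -> COPY to pp4. 5 ppages; refcounts: pp0:1 pp1:1 pp2:2 pp3:1 pp4:1
Op 4: write(P0, v1, 128). refcount(pp4)=1 -> write in place. 5 ppages; refcounts: pp0:1 pp1:1 pp2:2 pp3:1 pp4:1
Op 5: fork(P0) -> P2. 5 ppages; refcounts: pp0:1 pp1:1 pp2:3 pp3:2 pp4:2
Op 6: write(P2, v0, 162). refcount(pp3)=2>1 -> COPY to pp5. 6 ppages; refcounts: pp0:1 pp1:1 pp2:3 pp3:1 pp4:2 pp5:1
Op 7: write(P1, v2, 104). refcount(pp2)=3>1 -> COPY to pp6. 7 ppages; refcounts: pp0:1 pp1:1 pp2:2 pp3:1 pp4:2 pp5:1 pp6:1
Op 8: read(P2, v1) -> 128. No state change.
Op 9: fork(P1) -> P3. 7 ppages; refcounts: pp0:2 pp1:2 pp2:2 pp3:1 pp4:2 pp5:1 pp6:2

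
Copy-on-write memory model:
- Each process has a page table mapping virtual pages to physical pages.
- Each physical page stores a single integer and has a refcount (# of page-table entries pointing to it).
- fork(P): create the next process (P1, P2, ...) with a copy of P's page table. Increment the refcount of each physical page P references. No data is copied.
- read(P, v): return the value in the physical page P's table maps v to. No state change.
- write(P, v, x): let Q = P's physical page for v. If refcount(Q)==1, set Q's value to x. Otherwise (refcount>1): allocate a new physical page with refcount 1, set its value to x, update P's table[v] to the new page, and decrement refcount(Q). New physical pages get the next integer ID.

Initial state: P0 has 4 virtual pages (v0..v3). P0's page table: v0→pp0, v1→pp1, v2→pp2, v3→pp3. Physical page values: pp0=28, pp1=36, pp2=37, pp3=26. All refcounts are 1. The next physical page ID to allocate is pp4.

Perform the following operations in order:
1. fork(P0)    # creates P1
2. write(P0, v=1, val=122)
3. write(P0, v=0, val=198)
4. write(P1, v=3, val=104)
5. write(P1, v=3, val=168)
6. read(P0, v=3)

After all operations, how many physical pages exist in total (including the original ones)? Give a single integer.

Answer: 7

Derivation:
Op 1: fork(P0) -> P1. 4 ppages; refcounts: pp0:2 pp1:2 pp2:2 pp3:2
Op 2: write(P0, v1, 122). refcount(pp1)=2>1 -> COPY to pp4. 5 ppages; refcounts: pp0:2 pp1:1 pp2:2 pp3:2 pp4:1
Op 3: write(P0, v0, 198). refcount(pp0)=2>1 -> COPY to pp5. 6 ppages; refcounts: pp0:1 pp1:1 pp2:2 pp3:2 pp4:1 pp5:1
Op 4: write(P1, v3, 104). refcount(pp3)=2>1 -> COPY to pp6. 7 ppages; refcounts: pp0:1 pp1:1 pp2:2 pp3:1 pp4:1 pp5:1 pp6:1
Op 5: write(P1, v3, 168). refcount(pp6)=1 -> write in place. 7 ppages; refcounts: pp0:1 pp1:1 pp2:2 pp3:1 pp4:1 pp5:1 pp6:1
Op 6: read(P0, v3) -> 26. No state change.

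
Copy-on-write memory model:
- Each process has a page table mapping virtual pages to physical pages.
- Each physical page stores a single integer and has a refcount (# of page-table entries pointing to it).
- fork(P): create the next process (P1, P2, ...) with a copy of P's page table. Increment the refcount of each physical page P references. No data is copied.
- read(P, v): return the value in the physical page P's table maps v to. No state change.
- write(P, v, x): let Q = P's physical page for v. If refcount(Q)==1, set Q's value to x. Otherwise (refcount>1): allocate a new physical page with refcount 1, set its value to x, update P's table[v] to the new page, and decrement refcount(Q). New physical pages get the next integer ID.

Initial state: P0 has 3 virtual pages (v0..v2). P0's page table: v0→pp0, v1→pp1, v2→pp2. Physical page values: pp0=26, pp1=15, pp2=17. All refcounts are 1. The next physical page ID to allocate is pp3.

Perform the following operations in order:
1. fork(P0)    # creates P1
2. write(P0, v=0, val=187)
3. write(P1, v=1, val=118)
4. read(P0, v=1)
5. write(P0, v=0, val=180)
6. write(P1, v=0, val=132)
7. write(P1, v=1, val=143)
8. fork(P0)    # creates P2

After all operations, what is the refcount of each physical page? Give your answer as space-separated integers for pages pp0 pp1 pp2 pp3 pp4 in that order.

Answer: 1 2 3 2 1

Derivation:
Op 1: fork(P0) -> P1. 3 ppages; refcounts: pp0:2 pp1:2 pp2:2
Op 2: write(P0, v0, 187). refcount(pp0)=2>1 -> COPY to pp3. 4 ppages; refcounts: pp0:1 pp1:2 pp2:2 pp3:1
Op 3: write(P1, v1, 118). refcount(pp1)=2>1 -> COPY to pp4. 5 ppages; refcounts: pp0:1 pp1:1 pp2:2 pp3:1 pp4:1
Op 4: read(P0, v1) -> 15. No state change.
Op 5: write(P0, v0, 180). refcount(pp3)=1 -> write in place. 5 ppages; refcounts: pp0:1 pp1:1 pp2:2 pp3:1 pp4:1
Op 6: write(P1, v0, 132). refcount(pp0)=1 -> write in place. 5 ppages; refcounts: pp0:1 pp1:1 pp2:2 pp3:1 pp4:1
Op 7: write(P1, v1, 143). refcount(pp4)=1 -> write in place. 5 ppages; refcounts: pp0:1 pp1:1 pp2:2 pp3:1 pp4:1
Op 8: fork(P0) -> P2. 5 ppages; refcounts: pp0:1 pp1:2 pp2:3 pp3:2 pp4:1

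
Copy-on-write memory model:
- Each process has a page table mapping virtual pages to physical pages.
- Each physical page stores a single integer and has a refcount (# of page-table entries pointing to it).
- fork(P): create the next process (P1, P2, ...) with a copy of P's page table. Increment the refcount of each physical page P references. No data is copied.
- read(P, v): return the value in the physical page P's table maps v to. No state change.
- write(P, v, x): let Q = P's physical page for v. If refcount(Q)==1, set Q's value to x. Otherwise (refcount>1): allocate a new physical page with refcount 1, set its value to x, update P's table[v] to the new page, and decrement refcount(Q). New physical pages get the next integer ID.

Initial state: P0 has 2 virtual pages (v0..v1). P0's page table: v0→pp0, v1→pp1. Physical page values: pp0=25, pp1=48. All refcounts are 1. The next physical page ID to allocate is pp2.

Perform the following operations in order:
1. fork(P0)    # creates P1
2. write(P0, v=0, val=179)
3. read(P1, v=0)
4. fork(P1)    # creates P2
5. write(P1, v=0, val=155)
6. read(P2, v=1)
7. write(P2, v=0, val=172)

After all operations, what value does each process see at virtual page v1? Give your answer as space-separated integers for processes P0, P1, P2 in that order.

Op 1: fork(P0) -> P1. 2 ppages; refcounts: pp0:2 pp1:2
Op 2: write(P0, v0, 179). refcount(pp0)=2>1 -> COPY to pp2. 3 ppages; refcounts: pp0:1 pp1:2 pp2:1
Op 3: read(P1, v0) -> 25. No state change.
Op 4: fork(P1) -> P2. 3 ppages; refcounts: pp0:2 pp1:3 pp2:1
Op 5: write(P1, v0, 155). refcount(pp0)=2>1 -> COPY to pp3. 4 ppages; refcounts: pp0:1 pp1:3 pp2:1 pp3:1
Op 6: read(P2, v1) -> 48. No state change.
Op 7: write(P2, v0, 172). refcount(pp0)=1 -> write in place. 4 ppages; refcounts: pp0:1 pp1:3 pp2:1 pp3:1
P0: v1 -> pp1 = 48
P1: v1 -> pp1 = 48
P2: v1 -> pp1 = 48

Answer: 48 48 48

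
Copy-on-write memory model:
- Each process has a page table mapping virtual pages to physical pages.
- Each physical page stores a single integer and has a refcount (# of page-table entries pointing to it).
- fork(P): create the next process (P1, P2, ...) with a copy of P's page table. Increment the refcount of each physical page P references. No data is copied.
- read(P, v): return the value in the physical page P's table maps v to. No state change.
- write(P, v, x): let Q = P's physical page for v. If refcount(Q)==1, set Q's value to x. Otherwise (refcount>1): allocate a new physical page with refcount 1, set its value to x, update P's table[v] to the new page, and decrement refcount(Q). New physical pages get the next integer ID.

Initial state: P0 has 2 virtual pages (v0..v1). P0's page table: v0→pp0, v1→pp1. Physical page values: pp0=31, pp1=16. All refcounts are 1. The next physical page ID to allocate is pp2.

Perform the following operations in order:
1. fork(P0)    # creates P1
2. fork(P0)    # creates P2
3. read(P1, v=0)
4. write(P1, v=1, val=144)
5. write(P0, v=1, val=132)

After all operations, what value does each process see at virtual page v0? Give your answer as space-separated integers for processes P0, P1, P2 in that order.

Answer: 31 31 31

Derivation:
Op 1: fork(P0) -> P1. 2 ppages; refcounts: pp0:2 pp1:2
Op 2: fork(P0) -> P2. 2 ppages; refcounts: pp0:3 pp1:3
Op 3: read(P1, v0) -> 31. No state change.
Op 4: write(P1, v1, 144). refcount(pp1)=3>1 -> COPY to pp2. 3 ppages; refcounts: pp0:3 pp1:2 pp2:1
Op 5: write(P0, v1, 132). refcount(pp1)=2>1 -> COPY to pp3. 4 ppages; refcounts: pp0:3 pp1:1 pp2:1 pp3:1
P0: v0 -> pp0 = 31
P1: v0 -> pp0 = 31
P2: v0 -> pp0 = 31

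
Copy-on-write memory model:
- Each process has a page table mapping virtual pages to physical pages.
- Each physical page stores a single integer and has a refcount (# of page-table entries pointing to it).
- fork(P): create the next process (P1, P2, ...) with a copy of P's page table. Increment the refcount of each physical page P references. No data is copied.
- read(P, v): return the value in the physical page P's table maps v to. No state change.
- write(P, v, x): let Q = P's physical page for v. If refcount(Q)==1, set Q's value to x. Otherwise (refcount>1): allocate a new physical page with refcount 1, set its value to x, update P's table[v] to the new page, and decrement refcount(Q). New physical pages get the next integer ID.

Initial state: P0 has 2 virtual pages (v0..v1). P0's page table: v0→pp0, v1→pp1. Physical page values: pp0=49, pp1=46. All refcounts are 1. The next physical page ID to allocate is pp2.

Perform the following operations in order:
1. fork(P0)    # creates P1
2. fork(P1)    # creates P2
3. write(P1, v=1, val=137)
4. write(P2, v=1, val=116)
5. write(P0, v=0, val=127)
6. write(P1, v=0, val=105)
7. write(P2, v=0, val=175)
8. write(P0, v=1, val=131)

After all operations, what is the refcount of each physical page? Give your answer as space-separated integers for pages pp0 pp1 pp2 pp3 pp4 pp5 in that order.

Answer: 1 1 1 1 1 1

Derivation:
Op 1: fork(P0) -> P1. 2 ppages; refcounts: pp0:2 pp1:2
Op 2: fork(P1) -> P2. 2 ppages; refcounts: pp0:3 pp1:3
Op 3: write(P1, v1, 137). refcount(pp1)=3>1 -> COPY to pp2. 3 ppages; refcounts: pp0:3 pp1:2 pp2:1
Op 4: write(P2, v1, 116). refcount(pp1)=2>1 -> COPY to pp3. 4 ppages; refcounts: pp0:3 pp1:1 pp2:1 pp3:1
Op 5: write(P0, v0, 127). refcount(pp0)=3>1 -> COPY to pp4. 5 ppages; refcounts: pp0:2 pp1:1 pp2:1 pp3:1 pp4:1
Op 6: write(P1, v0, 105). refcount(pp0)=2>1 -> COPY to pp5. 6 ppages; refcounts: pp0:1 pp1:1 pp2:1 pp3:1 pp4:1 pp5:1
Op 7: write(P2, v0, 175). refcount(pp0)=1 -> write in place. 6 ppages; refcounts: pp0:1 pp1:1 pp2:1 pp3:1 pp4:1 pp5:1
Op 8: write(P0, v1, 131). refcount(pp1)=1 -> write in place. 6 ppages; refcounts: pp0:1 pp1:1 pp2:1 pp3:1 pp4:1 pp5:1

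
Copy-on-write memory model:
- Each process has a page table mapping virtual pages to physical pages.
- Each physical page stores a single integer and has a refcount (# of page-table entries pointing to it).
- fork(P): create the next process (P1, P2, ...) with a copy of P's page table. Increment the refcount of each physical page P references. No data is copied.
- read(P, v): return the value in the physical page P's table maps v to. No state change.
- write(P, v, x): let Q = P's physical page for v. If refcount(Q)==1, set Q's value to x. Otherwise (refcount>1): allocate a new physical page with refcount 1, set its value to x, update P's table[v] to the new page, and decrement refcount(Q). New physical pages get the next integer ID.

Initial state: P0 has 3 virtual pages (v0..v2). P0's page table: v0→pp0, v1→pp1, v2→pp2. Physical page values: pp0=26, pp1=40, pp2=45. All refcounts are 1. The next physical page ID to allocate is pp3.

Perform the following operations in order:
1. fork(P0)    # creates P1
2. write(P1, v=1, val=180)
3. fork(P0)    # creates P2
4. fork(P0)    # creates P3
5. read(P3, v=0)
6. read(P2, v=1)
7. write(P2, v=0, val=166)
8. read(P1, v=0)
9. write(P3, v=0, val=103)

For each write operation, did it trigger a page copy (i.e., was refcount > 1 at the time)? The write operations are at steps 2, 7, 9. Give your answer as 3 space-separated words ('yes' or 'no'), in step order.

Op 1: fork(P0) -> P1. 3 ppages; refcounts: pp0:2 pp1:2 pp2:2
Op 2: write(P1, v1, 180). refcount(pp1)=2>1 -> COPY to pp3. 4 ppages; refcounts: pp0:2 pp1:1 pp2:2 pp3:1
Op 3: fork(P0) -> P2. 4 ppages; refcounts: pp0:3 pp1:2 pp2:3 pp3:1
Op 4: fork(P0) -> P3. 4 ppages; refcounts: pp0:4 pp1:3 pp2:4 pp3:1
Op 5: read(P3, v0) -> 26. No state change.
Op 6: read(P2, v1) -> 40. No state change.
Op 7: write(P2, v0, 166). refcount(pp0)=4>1 -> COPY to pp4. 5 ppages; refcounts: pp0:3 pp1:3 pp2:4 pp3:1 pp4:1
Op 8: read(P1, v0) -> 26. No state change.
Op 9: write(P3, v0, 103). refcount(pp0)=3>1 -> COPY to pp5. 6 ppages; refcounts: pp0:2 pp1:3 pp2:4 pp3:1 pp4:1 pp5:1

yes yes yes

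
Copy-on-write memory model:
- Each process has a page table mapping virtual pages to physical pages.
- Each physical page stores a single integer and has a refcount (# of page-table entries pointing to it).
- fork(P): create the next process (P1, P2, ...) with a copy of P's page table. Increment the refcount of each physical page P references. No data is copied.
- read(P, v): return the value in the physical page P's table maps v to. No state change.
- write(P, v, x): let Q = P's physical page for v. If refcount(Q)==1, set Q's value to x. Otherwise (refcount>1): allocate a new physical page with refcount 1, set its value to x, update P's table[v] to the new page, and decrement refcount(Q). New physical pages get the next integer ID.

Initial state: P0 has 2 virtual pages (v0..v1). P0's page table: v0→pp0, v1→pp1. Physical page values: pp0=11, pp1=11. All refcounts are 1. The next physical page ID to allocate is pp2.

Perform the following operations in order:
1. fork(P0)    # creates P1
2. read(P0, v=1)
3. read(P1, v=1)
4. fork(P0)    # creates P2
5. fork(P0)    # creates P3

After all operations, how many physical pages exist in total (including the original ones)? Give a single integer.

Op 1: fork(P0) -> P1. 2 ppages; refcounts: pp0:2 pp1:2
Op 2: read(P0, v1) -> 11. No state change.
Op 3: read(P1, v1) -> 11. No state change.
Op 4: fork(P0) -> P2. 2 ppages; refcounts: pp0:3 pp1:3
Op 5: fork(P0) -> P3. 2 ppages; refcounts: pp0:4 pp1:4

Answer: 2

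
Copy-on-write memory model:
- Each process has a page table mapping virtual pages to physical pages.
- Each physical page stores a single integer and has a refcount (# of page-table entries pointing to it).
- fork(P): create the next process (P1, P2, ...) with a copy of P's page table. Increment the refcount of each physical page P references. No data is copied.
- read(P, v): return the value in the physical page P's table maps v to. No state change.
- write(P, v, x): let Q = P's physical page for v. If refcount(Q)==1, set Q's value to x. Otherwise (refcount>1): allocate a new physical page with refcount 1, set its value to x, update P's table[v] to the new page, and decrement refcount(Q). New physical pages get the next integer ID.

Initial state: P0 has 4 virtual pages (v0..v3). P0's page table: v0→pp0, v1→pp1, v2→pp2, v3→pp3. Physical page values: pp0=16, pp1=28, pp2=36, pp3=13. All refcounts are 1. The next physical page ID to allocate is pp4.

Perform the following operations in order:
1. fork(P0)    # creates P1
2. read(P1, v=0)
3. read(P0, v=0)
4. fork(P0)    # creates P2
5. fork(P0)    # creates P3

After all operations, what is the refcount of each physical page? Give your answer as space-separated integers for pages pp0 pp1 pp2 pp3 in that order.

Op 1: fork(P0) -> P1. 4 ppages; refcounts: pp0:2 pp1:2 pp2:2 pp3:2
Op 2: read(P1, v0) -> 16. No state change.
Op 3: read(P0, v0) -> 16. No state change.
Op 4: fork(P0) -> P2. 4 ppages; refcounts: pp0:3 pp1:3 pp2:3 pp3:3
Op 5: fork(P0) -> P3. 4 ppages; refcounts: pp0:4 pp1:4 pp2:4 pp3:4

Answer: 4 4 4 4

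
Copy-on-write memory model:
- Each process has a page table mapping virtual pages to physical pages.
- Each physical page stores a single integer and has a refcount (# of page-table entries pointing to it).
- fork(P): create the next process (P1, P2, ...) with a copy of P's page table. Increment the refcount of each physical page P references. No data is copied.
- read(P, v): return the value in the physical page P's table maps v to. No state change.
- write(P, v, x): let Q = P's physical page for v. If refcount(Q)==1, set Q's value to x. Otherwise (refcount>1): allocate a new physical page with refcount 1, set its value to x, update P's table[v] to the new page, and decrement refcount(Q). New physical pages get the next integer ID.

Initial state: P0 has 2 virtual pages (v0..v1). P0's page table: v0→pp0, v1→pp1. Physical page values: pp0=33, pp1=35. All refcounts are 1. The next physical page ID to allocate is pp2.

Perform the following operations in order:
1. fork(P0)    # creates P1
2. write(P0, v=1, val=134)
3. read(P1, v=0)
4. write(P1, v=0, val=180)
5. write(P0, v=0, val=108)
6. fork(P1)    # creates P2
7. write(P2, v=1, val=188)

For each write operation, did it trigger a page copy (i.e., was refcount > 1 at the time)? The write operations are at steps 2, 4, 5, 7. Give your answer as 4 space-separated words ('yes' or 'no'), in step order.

Op 1: fork(P0) -> P1. 2 ppages; refcounts: pp0:2 pp1:2
Op 2: write(P0, v1, 134). refcount(pp1)=2>1 -> COPY to pp2. 3 ppages; refcounts: pp0:2 pp1:1 pp2:1
Op 3: read(P1, v0) -> 33. No state change.
Op 4: write(P1, v0, 180). refcount(pp0)=2>1 -> COPY to pp3. 4 ppages; refcounts: pp0:1 pp1:1 pp2:1 pp3:1
Op 5: write(P0, v0, 108). refcount(pp0)=1 -> write in place. 4 ppages; refcounts: pp0:1 pp1:1 pp2:1 pp3:1
Op 6: fork(P1) -> P2. 4 ppages; refcounts: pp0:1 pp1:2 pp2:1 pp3:2
Op 7: write(P2, v1, 188). refcount(pp1)=2>1 -> COPY to pp4. 5 ppages; refcounts: pp0:1 pp1:1 pp2:1 pp3:2 pp4:1

yes yes no yes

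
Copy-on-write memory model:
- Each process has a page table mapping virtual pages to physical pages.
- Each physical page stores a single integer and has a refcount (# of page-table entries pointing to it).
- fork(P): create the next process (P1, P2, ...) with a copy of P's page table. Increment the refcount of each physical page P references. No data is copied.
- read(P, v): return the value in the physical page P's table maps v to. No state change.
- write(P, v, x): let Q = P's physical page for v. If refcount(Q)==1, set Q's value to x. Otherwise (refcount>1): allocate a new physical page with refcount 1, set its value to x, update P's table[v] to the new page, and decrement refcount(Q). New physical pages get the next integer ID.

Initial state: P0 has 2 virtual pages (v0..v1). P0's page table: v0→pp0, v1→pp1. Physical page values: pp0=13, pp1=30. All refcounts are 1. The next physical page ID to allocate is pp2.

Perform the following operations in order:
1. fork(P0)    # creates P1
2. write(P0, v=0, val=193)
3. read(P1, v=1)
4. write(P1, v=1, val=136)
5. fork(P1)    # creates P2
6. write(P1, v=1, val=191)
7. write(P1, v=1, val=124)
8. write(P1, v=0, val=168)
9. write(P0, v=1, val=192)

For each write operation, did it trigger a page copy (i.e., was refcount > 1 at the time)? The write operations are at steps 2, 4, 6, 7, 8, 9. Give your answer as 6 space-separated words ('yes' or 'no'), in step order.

Op 1: fork(P0) -> P1. 2 ppages; refcounts: pp0:2 pp1:2
Op 2: write(P0, v0, 193). refcount(pp0)=2>1 -> COPY to pp2. 3 ppages; refcounts: pp0:1 pp1:2 pp2:1
Op 3: read(P1, v1) -> 30. No state change.
Op 4: write(P1, v1, 136). refcount(pp1)=2>1 -> COPY to pp3. 4 ppages; refcounts: pp0:1 pp1:1 pp2:1 pp3:1
Op 5: fork(P1) -> P2. 4 ppages; refcounts: pp0:2 pp1:1 pp2:1 pp3:2
Op 6: write(P1, v1, 191). refcount(pp3)=2>1 -> COPY to pp4. 5 ppages; refcounts: pp0:2 pp1:1 pp2:1 pp3:1 pp4:1
Op 7: write(P1, v1, 124). refcount(pp4)=1 -> write in place. 5 ppages; refcounts: pp0:2 pp1:1 pp2:1 pp3:1 pp4:1
Op 8: write(P1, v0, 168). refcount(pp0)=2>1 -> COPY to pp5. 6 ppages; refcounts: pp0:1 pp1:1 pp2:1 pp3:1 pp4:1 pp5:1
Op 9: write(P0, v1, 192). refcount(pp1)=1 -> write in place. 6 ppages; refcounts: pp0:1 pp1:1 pp2:1 pp3:1 pp4:1 pp5:1

yes yes yes no yes no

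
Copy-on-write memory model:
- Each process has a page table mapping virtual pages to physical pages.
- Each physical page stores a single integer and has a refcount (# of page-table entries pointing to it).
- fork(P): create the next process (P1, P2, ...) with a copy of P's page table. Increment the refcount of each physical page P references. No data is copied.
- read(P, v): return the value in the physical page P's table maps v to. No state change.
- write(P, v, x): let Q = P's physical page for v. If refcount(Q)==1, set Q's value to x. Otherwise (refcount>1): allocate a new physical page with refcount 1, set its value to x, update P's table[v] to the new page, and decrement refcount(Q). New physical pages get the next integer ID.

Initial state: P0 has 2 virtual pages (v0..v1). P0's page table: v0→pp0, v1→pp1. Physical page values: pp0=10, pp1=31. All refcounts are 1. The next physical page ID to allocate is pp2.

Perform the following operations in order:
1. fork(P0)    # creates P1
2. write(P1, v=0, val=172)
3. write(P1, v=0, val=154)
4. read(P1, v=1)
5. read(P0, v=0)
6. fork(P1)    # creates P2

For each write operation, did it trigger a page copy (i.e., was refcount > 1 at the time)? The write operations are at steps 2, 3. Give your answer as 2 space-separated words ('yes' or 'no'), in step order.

Op 1: fork(P0) -> P1. 2 ppages; refcounts: pp0:2 pp1:2
Op 2: write(P1, v0, 172). refcount(pp0)=2>1 -> COPY to pp2. 3 ppages; refcounts: pp0:1 pp1:2 pp2:1
Op 3: write(P1, v0, 154). refcount(pp2)=1 -> write in place. 3 ppages; refcounts: pp0:1 pp1:2 pp2:1
Op 4: read(P1, v1) -> 31. No state change.
Op 5: read(P0, v0) -> 10. No state change.
Op 6: fork(P1) -> P2. 3 ppages; refcounts: pp0:1 pp1:3 pp2:2

yes no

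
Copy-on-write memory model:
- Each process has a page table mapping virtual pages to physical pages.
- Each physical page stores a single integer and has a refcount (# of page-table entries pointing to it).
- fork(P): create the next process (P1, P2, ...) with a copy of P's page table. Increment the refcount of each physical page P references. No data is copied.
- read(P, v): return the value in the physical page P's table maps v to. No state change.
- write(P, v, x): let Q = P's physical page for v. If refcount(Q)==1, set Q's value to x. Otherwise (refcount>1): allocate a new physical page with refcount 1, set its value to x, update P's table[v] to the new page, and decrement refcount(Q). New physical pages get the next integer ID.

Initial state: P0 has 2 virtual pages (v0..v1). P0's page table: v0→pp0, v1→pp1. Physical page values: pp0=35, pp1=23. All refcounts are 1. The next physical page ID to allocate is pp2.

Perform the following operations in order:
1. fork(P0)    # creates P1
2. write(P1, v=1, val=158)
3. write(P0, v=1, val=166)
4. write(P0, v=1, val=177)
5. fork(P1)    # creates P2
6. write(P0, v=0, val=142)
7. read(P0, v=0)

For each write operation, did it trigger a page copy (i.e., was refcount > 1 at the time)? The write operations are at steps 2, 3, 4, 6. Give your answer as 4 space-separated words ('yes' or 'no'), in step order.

Op 1: fork(P0) -> P1. 2 ppages; refcounts: pp0:2 pp1:2
Op 2: write(P1, v1, 158). refcount(pp1)=2>1 -> COPY to pp2. 3 ppages; refcounts: pp0:2 pp1:1 pp2:1
Op 3: write(P0, v1, 166). refcount(pp1)=1 -> write in place. 3 ppages; refcounts: pp0:2 pp1:1 pp2:1
Op 4: write(P0, v1, 177). refcount(pp1)=1 -> write in place. 3 ppages; refcounts: pp0:2 pp1:1 pp2:1
Op 5: fork(P1) -> P2. 3 ppages; refcounts: pp0:3 pp1:1 pp2:2
Op 6: write(P0, v0, 142). refcount(pp0)=3>1 -> COPY to pp3. 4 ppages; refcounts: pp0:2 pp1:1 pp2:2 pp3:1
Op 7: read(P0, v0) -> 142. No state change.

yes no no yes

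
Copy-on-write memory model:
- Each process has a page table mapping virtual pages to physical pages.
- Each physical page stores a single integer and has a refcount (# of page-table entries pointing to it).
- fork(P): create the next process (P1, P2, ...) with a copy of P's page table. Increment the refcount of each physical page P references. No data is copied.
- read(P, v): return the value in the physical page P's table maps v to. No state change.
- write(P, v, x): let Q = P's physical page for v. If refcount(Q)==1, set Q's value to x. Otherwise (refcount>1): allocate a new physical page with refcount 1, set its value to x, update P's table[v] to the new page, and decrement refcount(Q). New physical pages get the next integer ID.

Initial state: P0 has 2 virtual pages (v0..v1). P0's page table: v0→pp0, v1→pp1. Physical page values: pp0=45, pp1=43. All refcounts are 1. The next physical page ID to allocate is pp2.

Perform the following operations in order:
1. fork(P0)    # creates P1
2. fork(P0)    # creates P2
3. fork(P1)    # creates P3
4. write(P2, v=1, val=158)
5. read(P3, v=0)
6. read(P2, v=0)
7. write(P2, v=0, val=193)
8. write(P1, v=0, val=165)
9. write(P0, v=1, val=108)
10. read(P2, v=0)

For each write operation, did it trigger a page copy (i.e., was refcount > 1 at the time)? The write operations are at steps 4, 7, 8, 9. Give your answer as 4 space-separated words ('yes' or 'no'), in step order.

Op 1: fork(P0) -> P1. 2 ppages; refcounts: pp0:2 pp1:2
Op 2: fork(P0) -> P2. 2 ppages; refcounts: pp0:3 pp1:3
Op 3: fork(P1) -> P3. 2 ppages; refcounts: pp0:4 pp1:4
Op 4: write(P2, v1, 158). refcount(pp1)=4>1 -> COPY to pp2. 3 ppages; refcounts: pp0:4 pp1:3 pp2:1
Op 5: read(P3, v0) -> 45. No state change.
Op 6: read(P2, v0) -> 45. No state change.
Op 7: write(P2, v0, 193). refcount(pp0)=4>1 -> COPY to pp3. 4 ppages; refcounts: pp0:3 pp1:3 pp2:1 pp3:1
Op 8: write(P1, v0, 165). refcount(pp0)=3>1 -> COPY to pp4. 5 ppages; refcounts: pp0:2 pp1:3 pp2:1 pp3:1 pp4:1
Op 9: write(P0, v1, 108). refcount(pp1)=3>1 -> COPY to pp5. 6 ppages; refcounts: pp0:2 pp1:2 pp2:1 pp3:1 pp4:1 pp5:1
Op 10: read(P2, v0) -> 193. No state change.

yes yes yes yes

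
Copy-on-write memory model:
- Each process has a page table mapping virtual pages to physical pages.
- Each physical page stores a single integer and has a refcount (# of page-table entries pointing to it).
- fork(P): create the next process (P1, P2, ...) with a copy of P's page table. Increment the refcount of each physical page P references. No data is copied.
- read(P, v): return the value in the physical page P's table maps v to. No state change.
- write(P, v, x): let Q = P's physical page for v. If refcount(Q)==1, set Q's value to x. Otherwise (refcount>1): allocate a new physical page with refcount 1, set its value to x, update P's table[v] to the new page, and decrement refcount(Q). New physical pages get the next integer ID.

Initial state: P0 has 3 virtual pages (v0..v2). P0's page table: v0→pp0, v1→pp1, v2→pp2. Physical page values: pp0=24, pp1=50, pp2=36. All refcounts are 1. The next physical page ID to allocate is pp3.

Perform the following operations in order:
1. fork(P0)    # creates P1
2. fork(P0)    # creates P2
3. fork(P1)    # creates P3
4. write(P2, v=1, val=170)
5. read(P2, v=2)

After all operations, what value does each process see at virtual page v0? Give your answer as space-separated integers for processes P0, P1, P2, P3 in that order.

Answer: 24 24 24 24

Derivation:
Op 1: fork(P0) -> P1. 3 ppages; refcounts: pp0:2 pp1:2 pp2:2
Op 2: fork(P0) -> P2. 3 ppages; refcounts: pp0:3 pp1:3 pp2:3
Op 3: fork(P1) -> P3. 3 ppages; refcounts: pp0:4 pp1:4 pp2:4
Op 4: write(P2, v1, 170). refcount(pp1)=4>1 -> COPY to pp3. 4 ppages; refcounts: pp0:4 pp1:3 pp2:4 pp3:1
Op 5: read(P2, v2) -> 36. No state change.
P0: v0 -> pp0 = 24
P1: v0 -> pp0 = 24
P2: v0 -> pp0 = 24
P3: v0 -> pp0 = 24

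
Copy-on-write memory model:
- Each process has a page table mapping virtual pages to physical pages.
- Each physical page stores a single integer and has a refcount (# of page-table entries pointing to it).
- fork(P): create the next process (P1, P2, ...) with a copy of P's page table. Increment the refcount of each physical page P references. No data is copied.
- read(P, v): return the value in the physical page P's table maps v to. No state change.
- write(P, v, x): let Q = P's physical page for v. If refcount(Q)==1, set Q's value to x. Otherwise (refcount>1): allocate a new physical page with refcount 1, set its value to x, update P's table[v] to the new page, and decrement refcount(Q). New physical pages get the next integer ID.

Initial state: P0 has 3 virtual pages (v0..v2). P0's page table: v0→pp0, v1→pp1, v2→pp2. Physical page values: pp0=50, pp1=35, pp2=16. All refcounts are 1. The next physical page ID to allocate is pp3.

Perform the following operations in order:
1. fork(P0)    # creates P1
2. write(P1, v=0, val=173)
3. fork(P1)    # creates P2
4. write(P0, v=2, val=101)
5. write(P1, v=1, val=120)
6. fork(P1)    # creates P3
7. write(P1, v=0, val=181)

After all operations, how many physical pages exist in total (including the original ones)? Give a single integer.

Op 1: fork(P0) -> P1. 3 ppages; refcounts: pp0:2 pp1:2 pp2:2
Op 2: write(P1, v0, 173). refcount(pp0)=2>1 -> COPY to pp3. 4 ppages; refcounts: pp0:1 pp1:2 pp2:2 pp3:1
Op 3: fork(P1) -> P2. 4 ppages; refcounts: pp0:1 pp1:3 pp2:3 pp3:2
Op 4: write(P0, v2, 101). refcount(pp2)=3>1 -> COPY to pp4. 5 ppages; refcounts: pp0:1 pp1:3 pp2:2 pp3:2 pp4:1
Op 5: write(P1, v1, 120). refcount(pp1)=3>1 -> COPY to pp5. 6 ppages; refcounts: pp0:1 pp1:2 pp2:2 pp3:2 pp4:1 pp5:1
Op 6: fork(P1) -> P3. 6 ppages; refcounts: pp0:1 pp1:2 pp2:3 pp3:3 pp4:1 pp5:2
Op 7: write(P1, v0, 181). refcount(pp3)=3>1 -> COPY to pp6. 7 ppages; refcounts: pp0:1 pp1:2 pp2:3 pp3:2 pp4:1 pp5:2 pp6:1

Answer: 7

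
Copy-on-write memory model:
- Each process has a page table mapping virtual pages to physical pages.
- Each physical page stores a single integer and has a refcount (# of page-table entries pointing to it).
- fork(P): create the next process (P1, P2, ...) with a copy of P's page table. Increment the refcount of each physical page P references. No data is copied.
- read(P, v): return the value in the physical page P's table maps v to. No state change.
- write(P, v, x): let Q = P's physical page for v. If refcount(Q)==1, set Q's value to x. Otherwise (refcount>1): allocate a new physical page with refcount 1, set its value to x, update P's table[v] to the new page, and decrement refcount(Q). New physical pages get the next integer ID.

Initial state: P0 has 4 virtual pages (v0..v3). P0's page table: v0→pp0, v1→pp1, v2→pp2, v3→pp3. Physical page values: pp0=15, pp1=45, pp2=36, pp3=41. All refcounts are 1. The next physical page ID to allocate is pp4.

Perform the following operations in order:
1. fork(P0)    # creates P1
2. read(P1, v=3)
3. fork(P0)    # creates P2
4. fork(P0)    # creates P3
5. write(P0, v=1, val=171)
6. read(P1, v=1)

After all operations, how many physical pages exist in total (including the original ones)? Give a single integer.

Answer: 5

Derivation:
Op 1: fork(P0) -> P1. 4 ppages; refcounts: pp0:2 pp1:2 pp2:2 pp3:2
Op 2: read(P1, v3) -> 41. No state change.
Op 3: fork(P0) -> P2. 4 ppages; refcounts: pp0:3 pp1:3 pp2:3 pp3:3
Op 4: fork(P0) -> P3. 4 ppages; refcounts: pp0:4 pp1:4 pp2:4 pp3:4
Op 5: write(P0, v1, 171). refcount(pp1)=4>1 -> COPY to pp4. 5 ppages; refcounts: pp0:4 pp1:3 pp2:4 pp3:4 pp4:1
Op 6: read(P1, v1) -> 45. No state change.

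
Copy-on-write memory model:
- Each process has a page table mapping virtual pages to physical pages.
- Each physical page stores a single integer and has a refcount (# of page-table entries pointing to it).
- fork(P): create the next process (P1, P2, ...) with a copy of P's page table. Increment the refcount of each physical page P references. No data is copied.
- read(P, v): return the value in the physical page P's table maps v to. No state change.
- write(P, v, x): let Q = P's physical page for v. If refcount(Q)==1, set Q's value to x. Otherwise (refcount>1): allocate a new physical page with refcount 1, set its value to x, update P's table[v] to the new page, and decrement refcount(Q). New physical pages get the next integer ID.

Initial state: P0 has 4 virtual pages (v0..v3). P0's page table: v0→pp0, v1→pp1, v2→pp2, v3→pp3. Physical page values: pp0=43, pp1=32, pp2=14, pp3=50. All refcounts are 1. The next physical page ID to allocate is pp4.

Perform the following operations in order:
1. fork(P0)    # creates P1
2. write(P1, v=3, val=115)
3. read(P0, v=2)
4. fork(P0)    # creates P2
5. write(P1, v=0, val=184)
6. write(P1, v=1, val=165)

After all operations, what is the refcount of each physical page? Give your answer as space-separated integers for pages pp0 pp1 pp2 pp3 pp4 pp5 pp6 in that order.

Op 1: fork(P0) -> P1. 4 ppages; refcounts: pp0:2 pp1:2 pp2:2 pp3:2
Op 2: write(P1, v3, 115). refcount(pp3)=2>1 -> COPY to pp4. 5 ppages; refcounts: pp0:2 pp1:2 pp2:2 pp3:1 pp4:1
Op 3: read(P0, v2) -> 14. No state change.
Op 4: fork(P0) -> P2. 5 ppages; refcounts: pp0:3 pp1:3 pp2:3 pp3:2 pp4:1
Op 5: write(P1, v0, 184). refcount(pp0)=3>1 -> COPY to pp5. 6 ppages; refcounts: pp0:2 pp1:3 pp2:3 pp3:2 pp4:1 pp5:1
Op 6: write(P1, v1, 165). refcount(pp1)=3>1 -> COPY to pp6. 7 ppages; refcounts: pp0:2 pp1:2 pp2:3 pp3:2 pp4:1 pp5:1 pp6:1

Answer: 2 2 3 2 1 1 1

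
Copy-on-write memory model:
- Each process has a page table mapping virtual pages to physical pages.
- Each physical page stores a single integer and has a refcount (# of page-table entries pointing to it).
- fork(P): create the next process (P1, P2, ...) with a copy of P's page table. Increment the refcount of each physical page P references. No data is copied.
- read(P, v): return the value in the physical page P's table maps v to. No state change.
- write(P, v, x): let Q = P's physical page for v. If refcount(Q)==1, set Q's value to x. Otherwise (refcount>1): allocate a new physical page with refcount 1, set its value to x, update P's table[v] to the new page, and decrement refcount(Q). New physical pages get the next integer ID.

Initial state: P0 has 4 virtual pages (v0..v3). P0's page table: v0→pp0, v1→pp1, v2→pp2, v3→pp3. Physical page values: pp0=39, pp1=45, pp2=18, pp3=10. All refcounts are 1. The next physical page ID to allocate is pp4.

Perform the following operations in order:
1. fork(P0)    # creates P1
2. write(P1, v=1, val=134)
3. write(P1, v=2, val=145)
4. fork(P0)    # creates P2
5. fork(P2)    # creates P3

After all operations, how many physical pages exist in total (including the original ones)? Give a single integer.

Answer: 6

Derivation:
Op 1: fork(P0) -> P1. 4 ppages; refcounts: pp0:2 pp1:2 pp2:2 pp3:2
Op 2: write(P1, v1, 134). refcount(pp1)=2>1 -> COPY to pp4. 5 ppages; refcounts: pp0:2 pp1:1 pp2:2 pp3:2 pp4:1
Op 3: write(P1, v2, 145). refcount(pp2)=2>1 -> COPY to pp5. 6 ppages; refcounts: pp0:2 pp1:1 pp2:1 pp3:2 pp4:1 pp5:1
Op 4: fork(P0) -> P2. 6 ppages; refcounts: pp0:3 pp1:2 pp2:2 pp3:3 pp4:1 pp5:1
Op 5: fork(P2) -> P3. 6 ppages; refcounts: pp0:4 pp1:3 pp2:3 pp3:4 pp4:1 pp5:1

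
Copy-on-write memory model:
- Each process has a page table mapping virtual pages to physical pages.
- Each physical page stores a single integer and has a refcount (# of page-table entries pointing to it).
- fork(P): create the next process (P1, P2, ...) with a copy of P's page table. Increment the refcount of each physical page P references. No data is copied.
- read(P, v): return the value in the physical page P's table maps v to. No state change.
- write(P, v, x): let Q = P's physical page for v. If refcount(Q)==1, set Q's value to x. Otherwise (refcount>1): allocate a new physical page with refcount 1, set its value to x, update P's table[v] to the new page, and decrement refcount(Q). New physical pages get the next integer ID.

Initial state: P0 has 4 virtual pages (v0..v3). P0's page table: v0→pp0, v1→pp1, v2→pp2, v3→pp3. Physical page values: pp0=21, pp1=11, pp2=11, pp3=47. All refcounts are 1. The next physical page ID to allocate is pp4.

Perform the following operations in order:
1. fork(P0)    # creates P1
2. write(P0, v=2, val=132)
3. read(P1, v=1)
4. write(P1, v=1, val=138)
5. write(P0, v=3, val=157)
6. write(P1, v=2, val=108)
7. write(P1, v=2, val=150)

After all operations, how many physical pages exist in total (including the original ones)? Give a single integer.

Op 1: fork(P0) -> P1. 4 ppages; refcounts: pp0:2 pp1:2 pp2:2 pp3:2
Op 2: write(P0, v2, 132). refcount(pp2)=2>1 -> COPY to pp4. 5 ppages; refcounts: pp0:2 pp1:2 pp2:1 pp3:2 pp4:1
Op 3: read(P1, v1) -> 11. No state change.
Op 4: write(P1, v1, 138). refcount(pp1)=2>1 -> COPY to pp5. 6 ppages; refcounts: pp0:2 pp1:1 pp2:1 pp3:2 pp4:1 pp5:1
Op 5: write(P0, v3, 157). refcount(pp3)=2>1 -> COPY to pp6. 7 ppages; refcounts: pp0:2 pp1:1 pp2:1 pp3:1 pp4:1 pp5:1 pp6:1
Op 6: write(P1, v2, 108). refcount(pp2)=1 -> write in place. 7 ppages; refcounts: pp0:2 pp1:1 pp2:1 pp3:1 pp4:1 pp5:1 pp6:1
Op 7: write(P1, v2, 150). refcount(pp2)=1 -> write in place. 7 ppages; refcounts: pp0:2 pp1:1 pp2:1 pp3:1 pp4:1 pp5:1 pp6:1

Answer: 7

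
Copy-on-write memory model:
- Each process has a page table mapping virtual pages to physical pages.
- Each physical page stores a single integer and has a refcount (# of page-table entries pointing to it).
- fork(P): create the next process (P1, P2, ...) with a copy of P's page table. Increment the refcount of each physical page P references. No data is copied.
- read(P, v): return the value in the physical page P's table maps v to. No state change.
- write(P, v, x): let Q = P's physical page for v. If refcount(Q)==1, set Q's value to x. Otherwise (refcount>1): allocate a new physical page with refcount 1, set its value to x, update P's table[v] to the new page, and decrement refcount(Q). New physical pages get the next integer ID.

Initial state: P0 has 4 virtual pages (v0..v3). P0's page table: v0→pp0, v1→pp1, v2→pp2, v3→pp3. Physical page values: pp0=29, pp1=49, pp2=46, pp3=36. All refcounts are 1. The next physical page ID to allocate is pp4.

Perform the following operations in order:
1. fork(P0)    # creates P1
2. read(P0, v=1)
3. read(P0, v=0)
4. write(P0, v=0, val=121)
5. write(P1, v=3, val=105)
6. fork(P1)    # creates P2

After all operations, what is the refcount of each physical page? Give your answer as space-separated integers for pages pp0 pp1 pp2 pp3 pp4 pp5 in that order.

Op 1: fork(P0) -> P1. 4 ppages; refcounts: pp0:2 pp1:2 pp2:2 pp3:2
Op 2: read(P0, v1) -> 49. No state change.
Op 3: read(P0, v0) -> 29. No state change.
Op 4: write(P0, v0, 121). refcount(pp0)=2>1 -> COPY to pp4. 5 ppages; refcounts: pp0:1 pp1:2 pp2:2 pp3:2 pp4:1
Op 5: write(P1, v3, 105). refcount(pp3)=2>1 -> COPY to pp5. 6 ppages; refcounts: pp0:1 pp1:2 pp2:2 pp3:1 pp4:1 pp5:1
Op 6: fork(P1) -> P2. 6 ppages; refcounts: pp0:2 pp1:3 pp2:3 pp3:1 pp4:1 pp5:2

Answer: 2 3 3 1 1 2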